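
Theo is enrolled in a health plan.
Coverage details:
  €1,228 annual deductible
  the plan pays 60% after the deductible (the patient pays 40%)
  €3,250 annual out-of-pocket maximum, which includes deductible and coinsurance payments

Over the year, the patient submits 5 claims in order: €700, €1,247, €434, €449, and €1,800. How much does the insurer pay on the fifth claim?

€1,080

Claim 1 — €700: all of it applies to the deductible. Patient owes €700 (running OOP €700). Insurer: €700 − €700 = €0.
Claim 2 — €1,247: deductible takes €528, €719 remains; coinsurance €719 × 40% = €287.60. Patient owes €815.60 (running OOP €1,515.60). Plan pays €1,247 − €815.60 = €431.40.
Claim 3 — €434: deductible already satisfied, so patient's share is 40% × €434 = €173.60. Patient owes €173.60 (running OOP €1,689.20). Insurer: €434 − €173.60 = €260.40.
Claim 4 — €449: deductible met; 40% of €449 = €179.60. Cost to patient: €179.60. OOP to date €1,868.80. Insurer: €449 − €179.60 = €269.40.
Claim 5 — €1,800: 40% coinsurance on €1,800 = €720. Patient owes €720 (running OOP €2,588.80). Plan pays €1,800 − €720 = €1,080.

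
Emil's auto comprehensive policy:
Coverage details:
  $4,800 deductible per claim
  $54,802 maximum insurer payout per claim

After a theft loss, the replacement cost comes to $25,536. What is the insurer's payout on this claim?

Less the $4,800 deductible: $25,536 − $4,800 = $20,736.
That's under the $54,802 cap, so the insurer reimburses the full $20,736.

$20,736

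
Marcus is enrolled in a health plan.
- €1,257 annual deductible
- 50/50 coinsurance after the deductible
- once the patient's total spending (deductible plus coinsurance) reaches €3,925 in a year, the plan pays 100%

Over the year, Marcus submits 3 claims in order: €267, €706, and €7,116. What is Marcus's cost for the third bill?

€2,952

Claim 1 (€267): entire amount goes to the deductible. Cost to patient: €267. OOP to date €267.
Claim 2 (€706): entire amount goes to the deductible. Patient owes €706 (running OOP €973).
Claim 3 (€7,116): deductible takes €284, €6,832 remains; patient's 50% is €3,416. Claim cost before the cap: €284 + €3,416 = €3,700. That would push OOP to €4,673, over the €3,925 cap, so patient pays €3,925 − €973 = €2,952.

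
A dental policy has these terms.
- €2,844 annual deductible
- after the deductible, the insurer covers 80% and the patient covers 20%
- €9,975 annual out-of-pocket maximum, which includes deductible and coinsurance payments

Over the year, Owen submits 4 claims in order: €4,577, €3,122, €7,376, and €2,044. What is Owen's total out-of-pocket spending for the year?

Claim 1 (€4,577): deductible takes €2,844, €1,733 remains; patient's 20% is €346.60. Cost to patient: €3,190.60. OOP to date €3,190.60.
Claim 2 (€3,122): deductible already satisfied, so patient's share is 20% × €3,122 = €624.40. Patient owes €624.40 (running OOP €3,815).
Claim 3 (€7,376): deductible met; 20% of €7,376 = €1,475.20. Patient owes €1,475.20 (running OOP €5,290.20).
Claim 4 (€2,044): deductible met; 20% of €2,044 = €408.80. Patient owes €408.80 (running OOP €5,699).
Summing the patient's payments: €3,190.60 + €624.40 + €1,475.20 + €408.80 = €5,699.

€5,699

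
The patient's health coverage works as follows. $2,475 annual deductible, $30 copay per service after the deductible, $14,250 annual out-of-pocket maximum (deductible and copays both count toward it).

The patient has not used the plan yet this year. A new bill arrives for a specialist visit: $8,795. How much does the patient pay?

$2,505

The full $2,475 deductible is still open; $2,475 of this bill applies to it.
The remaining $6,320 (= $8,795 − $2,475) moves to the copay.
Copay on this service: $30.
So the patient owes $2,475 + $30 = $2,505 before any cap.
Year-to-date out-of-pocket becomes $0 + $2,505 = $2,505, still under the $14,250 maximum, so no cap applies.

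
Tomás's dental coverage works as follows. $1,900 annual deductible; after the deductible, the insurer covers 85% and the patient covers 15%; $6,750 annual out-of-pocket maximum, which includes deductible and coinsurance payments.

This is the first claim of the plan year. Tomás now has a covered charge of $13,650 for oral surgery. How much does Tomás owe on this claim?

$3,662.50

The full $1,900 deductible is still open; $1,900 of this bill applies to it.
After the $1,900 deductible portion, $13,650 − $1,900 = $11,750 is subject to coinsurance.
Patient's 15% share of $11,750 is $1,762.50.
That puts the patient's cost at $1,900 + $1,762.50 = $3,662.50 before any cap.
Cumulative spending $0 + $3,662.50 = $3,662.50 stays under the $6,750 maximum.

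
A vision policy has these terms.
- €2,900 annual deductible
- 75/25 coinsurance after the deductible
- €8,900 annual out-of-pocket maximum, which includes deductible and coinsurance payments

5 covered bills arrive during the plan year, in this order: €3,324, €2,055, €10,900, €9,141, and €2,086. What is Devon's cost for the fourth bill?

Claim 1 (€3,324): €2,900 finishes the deductible; €424 goes to coinsurance; 25% of €424 = €106. Member owes €3,006 (running OOP €3,006).
Claim 2 (€2,055): deductible met; 25% of €2,055 = €513.75. Member owes €513.75 (running OOP €3,519.75).
Claim 3 (€10,900): deductible met; 25% of €10,900 = €2,725. Member owes €2,725 (running OOP €6,244.75).
Claim 4 (€9,141): 25% coinsurance on €9,141 = €2,285.25. Cost to member: €2,285.25. OOP to date €8,530.

€2,285.25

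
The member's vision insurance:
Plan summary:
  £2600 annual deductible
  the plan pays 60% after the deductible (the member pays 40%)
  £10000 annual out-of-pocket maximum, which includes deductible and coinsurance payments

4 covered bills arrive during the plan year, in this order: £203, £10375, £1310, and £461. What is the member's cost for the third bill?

Bill 1, £203: all of it applies to the deductible. Member owes £203 (running OOP £203).
Bill 2, £10375: £2397 to deductible, leaving £7978; 40% of £7978 = £3191.20. Member owes £5588.20 (running OOP £5791.20).
Bill 3, £1310: deductible met; 40% of £1310 = £524. Member owes £524 (running OOP £6315.20).

£524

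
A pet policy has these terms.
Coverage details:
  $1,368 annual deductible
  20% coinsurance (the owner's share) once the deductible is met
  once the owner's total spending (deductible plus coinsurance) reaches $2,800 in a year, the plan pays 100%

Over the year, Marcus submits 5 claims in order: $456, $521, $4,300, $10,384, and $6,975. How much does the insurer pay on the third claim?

Claim 1 — $456: fully absorbed by the deductible. Owner owes $456 (running OOP $456). Plan pays $456 − $456 = $0.
Claim 2 — $521: entire amount goes to the deductible. Owner owes $521 (running OOP $977). Plan pays $521 − $521 = $0.
Claim 3 — $4,300: $391 to deductible, leaving $3,909; coinsurance $3,909 × 20% = $781.80. Cost to owner: $1,172.80. OOP to date $2,149.80. Insurer: $4,300 − $1,172.80 = $3,127.20.

$3,127.20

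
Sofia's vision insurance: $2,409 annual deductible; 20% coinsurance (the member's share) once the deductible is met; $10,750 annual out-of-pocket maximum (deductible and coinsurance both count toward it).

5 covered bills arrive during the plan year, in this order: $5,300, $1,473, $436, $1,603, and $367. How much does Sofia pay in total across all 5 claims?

$3,763

Claim 1 ($5,300): $2,409 to deductible, leaving $2,891; member's 20% is $578.20. Cost to member: $2,987.20. OOP to date $2,987.20.
Claim 2 ($1,473): 20% coinsurance on $1,473 = $294.60. Member owes $294.60 (running OOP $3,281.80).
Claim 3 ($436): 20% coinsurance on $436 = $87.20. Member pays $87.20; OOP now $3,369.
Claim 4 ($1,603): deductible already satisfied, so member's share is 20% × $1,603 = $320.60. Cost to member: $320.60. OOP to date $3,689.60.
Claim 5 ($367): 20% coinsurance on $367 = $73.40. Member owes $73.40 (running OOP $3,763).
Summing the member's payments: $2,987.20 + $294.60 + $87.20 + $320.60 + $73.40 = $3,763.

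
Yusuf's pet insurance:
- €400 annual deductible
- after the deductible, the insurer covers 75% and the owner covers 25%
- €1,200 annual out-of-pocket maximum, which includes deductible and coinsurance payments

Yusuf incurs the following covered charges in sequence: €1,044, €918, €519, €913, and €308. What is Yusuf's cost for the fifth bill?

#1 (€1,044): €400 finishes the deductible; €644 goes to coinsurance; coinsurance €644 × 25% = €161. Owner owes €561 (running OOP €561).
#2 (€918): deductible already satisfied, so owner's share is 25% × €918 = €229.50. Owner pays €229.50; OOP now €790.50.
#3 (€519): 25% coinsurance on €519 = €129.75. Owner owes €129.75 (running OOP €920.25).
#4 (€913): deductible met; 25% of €913 = €228.25. Owner owes €228.25 (running OOP €1,148.50).
#5 (€308): 25% coinsurance on €308 = €77. That would push OOP to €1,225.50, over the €1,200 cap, so owner pays €1,200 − €1,148.50 = €51.50.

€51.50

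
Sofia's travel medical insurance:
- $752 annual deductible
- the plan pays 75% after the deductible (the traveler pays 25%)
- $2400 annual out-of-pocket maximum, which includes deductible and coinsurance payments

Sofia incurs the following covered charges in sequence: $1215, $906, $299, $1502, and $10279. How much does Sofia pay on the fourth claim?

$375.50

Claim 1 ($1215): $752 to deductible, leaving $463; 25% of $463 = $115.75. Traveler pays $867.75; OOP now $867.75.
Claim 2 ($906): 25% coinsurance on $906 = $226.50. Cost to traveler: $226.50. OOP to date $1094.25.
Claim 3 ($299): deductible already satisfied, so traveler's share is 25% × $299 = $74.75. Traveler owes $74.75 (running OOP $1169).
Claim 4 ($1502): deductible met; 25% of $1502 = $375.50. Traveler pays $375.50; OOP now $1544.50.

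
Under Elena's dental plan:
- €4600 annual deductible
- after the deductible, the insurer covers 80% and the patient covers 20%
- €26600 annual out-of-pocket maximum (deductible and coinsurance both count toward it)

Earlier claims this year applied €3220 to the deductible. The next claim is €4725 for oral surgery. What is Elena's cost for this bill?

€2049

Remaining deductible: €4600 − €3220 = €1380.
After the €1380 deductible portion, €4725 − €1380 = €3345 is subject to coinsurance.
Coinsurance: €3345 × 20% = €669.
So the patient owes €1380 + €669 = €2049 before any cap.
Year-to-date out-of-pocket becomes €3220 + €2049 = €5269, still under the €26600 maximum, so no cap applies.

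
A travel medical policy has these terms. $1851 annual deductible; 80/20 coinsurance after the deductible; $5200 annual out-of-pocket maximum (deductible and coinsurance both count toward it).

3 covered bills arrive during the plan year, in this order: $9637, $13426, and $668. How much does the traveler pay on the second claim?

Bill 1, $9637: $1851 finishes the deductible; $7786 goes to coinsurance; traveler's 20% is $1557.20. Cost to traveler: $3408.20. OOP to date $3408.20.
Bill 2, $13426: deductible already satisfied, so traveler's share is 20% × $13426 = $2685.20. OOP would hit $6093.40 > $5200, so the cap limits the traveler to $5200 − $3408.20 = $1791.80.

$1791.80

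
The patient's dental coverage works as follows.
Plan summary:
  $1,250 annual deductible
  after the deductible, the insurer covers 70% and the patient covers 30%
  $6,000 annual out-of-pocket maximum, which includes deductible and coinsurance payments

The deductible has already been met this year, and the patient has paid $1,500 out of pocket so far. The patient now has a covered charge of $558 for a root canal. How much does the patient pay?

The deductible is already satisfied, so the full bill goes to coinsurance.
Patient's 30% share of $558 is $167.40.
Year-to-date out-of-pocket becomes $1,500 + $167.40 = $1,667.40, still under the $6,000 maximum, so no cap applies.

$167.40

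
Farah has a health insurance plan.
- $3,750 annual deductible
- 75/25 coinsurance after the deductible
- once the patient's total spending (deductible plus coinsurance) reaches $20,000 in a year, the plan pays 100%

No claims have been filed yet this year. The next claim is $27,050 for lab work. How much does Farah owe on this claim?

$9,575

Deductible not yet touched, so the first $3,750 of the bill goes to the deductible.
The remaining $23,300 (= $27,050 − $3,750) moves to coinsurance.
Patient's 25% share of $23,300 is $5,825.
That puts the patient's cost at $3,750 + $5,825 = $9,575 before any cap.
Cumulative spending $0 + $9,575 = $9,575 stays under the $20,000 maximum.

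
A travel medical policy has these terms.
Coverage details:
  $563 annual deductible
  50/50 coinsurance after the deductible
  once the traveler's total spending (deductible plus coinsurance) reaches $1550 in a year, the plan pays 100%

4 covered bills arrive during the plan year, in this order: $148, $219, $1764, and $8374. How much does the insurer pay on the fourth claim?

Claim 1 — $148: entire amount goes to the deductible. Cost to traveler: $148. OOP to date $148. Insurer: $148 − $148 = $0.
Claim 2 — $219: fully absorbed by the deductible. Cost to traveler: $219. OOP to date $367. Insurer: $219 − $219 = $0.
Claim 3 — $1764: $196 to deductible, leaving $1568; traveler's 50% is $784. Traveler owes $980 (running OOP $1347). Insurer: $1764 − $980 = $784.
Claim 4 — $8374: 50% coinsurance on $8374 = $4187. OOP would hit $5534 > $1550, so the cap limits the traveler to $1550 − $1347 = $203. Plan pays $8374 − $203 = $8171.

$8171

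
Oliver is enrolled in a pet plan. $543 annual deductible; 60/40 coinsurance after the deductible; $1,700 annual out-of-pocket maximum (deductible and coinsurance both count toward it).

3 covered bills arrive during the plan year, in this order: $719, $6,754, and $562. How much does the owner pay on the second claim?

Claim 1 ($719): $543 to deductible, leaving $176; coinsurance $176 × 40% = $70.40. Owner pays $613.40; OOP now $613.40.
Claim 2 ($6,754): deductible met; 40% of $6,754 = $2,701.60. Adding that to $613.40 gives $3,315, past the $1,700 cap; owner pays only $1,700 − $613.40 = $1,086.60.

$1,086.60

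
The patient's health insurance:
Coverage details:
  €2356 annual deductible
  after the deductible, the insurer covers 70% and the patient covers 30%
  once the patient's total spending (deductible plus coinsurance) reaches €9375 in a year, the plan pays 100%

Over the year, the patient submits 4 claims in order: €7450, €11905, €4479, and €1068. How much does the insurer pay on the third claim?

€3135.30

Bill 1, €7450: deductible takes €2356, €5094 remains; coinsurance €5094 × 30% = €1528.20. Patient owes €3884.20 (running OOP €3884.20). Plan pays €7450 − €3884.20 = €3565.80.
Bill 2, €11905: deductible met; 30% of €11905 = €3571.50. Patient owes €3571.50 (running OOP €7455.70). Plan pays €11905 − €3571.50 = €8333.50.
Bill 3, €4479: 30% coinsurance on €4479 = €1343.70. Cost to patient: €1343.70. OOP to date €8799.40. Insurer: €4479 − €1343.70 = €3135.30.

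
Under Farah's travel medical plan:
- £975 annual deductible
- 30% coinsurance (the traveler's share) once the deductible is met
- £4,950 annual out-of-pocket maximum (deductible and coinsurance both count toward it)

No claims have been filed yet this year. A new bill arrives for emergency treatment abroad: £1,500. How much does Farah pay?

£1,132.50

The full £975 deductible is still open; £975 of this bill applies to it.
After the £975 deductible portion, £1,500 − £975 = £525 is subject to coinsurance.
Coinsurance: £525 × 30% = £157.50.
That puts the traveler's cost at £975 + £157.50 = £1,132.50 before any cap.
Cumulative spending £0 + £1,132.50 = £1,132.50 stays under the £4,950 maximum.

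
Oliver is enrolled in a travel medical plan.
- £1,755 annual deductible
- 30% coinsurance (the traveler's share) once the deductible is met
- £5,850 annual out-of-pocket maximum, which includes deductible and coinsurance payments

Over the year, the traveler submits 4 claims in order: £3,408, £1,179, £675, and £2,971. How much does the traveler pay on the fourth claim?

Claim 1 (£3,408): deductible takes £1,755, £1,653 remains; traveler's 30% is £495.90. Traveler owes £2,250.90 (running OOP £2,250.90).
Claim 2 (£1,179): deductible already satisfied, so traveler's share is 30% × £1,179 = £353.70. Traveler owes £353.70 (running OOP £2,604.60).
Claim 3 (£675): 30% coinsurance on £675 = £202.50. Traveler owes £202.50 (running OOP £2,807.10).
Claim 4 (£2,971): deductible met; 30% of £2,971 = £891.30. Traveler pays £891.30; OOP now £3,698.40.

£891.30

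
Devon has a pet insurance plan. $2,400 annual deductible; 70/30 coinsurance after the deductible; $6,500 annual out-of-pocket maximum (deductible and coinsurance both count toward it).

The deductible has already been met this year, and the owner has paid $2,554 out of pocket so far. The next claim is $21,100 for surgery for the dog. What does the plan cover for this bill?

With the deductible met, the entire $21,100 is subject to coinsurance.
30% of $21,100 = $6,330 falls to the owner.
Adding $6,330 to the $2,554 already spent would give $8,884, which exceeds the $6,500 cap; the owner pays just $6,500 − $2,554 = $3,946.
Insurer pays the balance: $21,100 − $3,946 = $17,154.

$17,154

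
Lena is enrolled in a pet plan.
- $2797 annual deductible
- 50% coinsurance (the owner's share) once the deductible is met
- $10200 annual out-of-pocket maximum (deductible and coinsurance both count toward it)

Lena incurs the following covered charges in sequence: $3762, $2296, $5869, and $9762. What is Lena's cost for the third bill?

$2934.50

Bill 1, $3762: $2797 to deductible, leaving $965; owner's 50% is $482.50. Owner owes $3279.50 (running OOP $3279.50).
Bill 2, $2296: deductible met; 50% of $2296 = $1148. Owner owes $1148 (running OOP $4427.50).
Bill 3, $5869: deductible already satisfied, so owner's share is 50% × $5869 = $2934.50. Cost to owner: $2934.50. OOP to date $7362.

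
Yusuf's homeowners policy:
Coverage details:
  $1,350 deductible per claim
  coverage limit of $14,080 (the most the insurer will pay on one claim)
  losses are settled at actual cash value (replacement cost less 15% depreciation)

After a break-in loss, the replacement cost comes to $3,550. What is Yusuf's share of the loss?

Depreciate 15%: the covered value is $3,550 × 0.85 = $3,017.50.
Subtract the deductible: $3,017.50 − $1,350 = $1,667.50.
That's under the $14,080 cap, so the insurer reimburses the full $1,667.50.
Out of pocket: $3,550 − $1,667.50 = $1,882.50.

$1,882.50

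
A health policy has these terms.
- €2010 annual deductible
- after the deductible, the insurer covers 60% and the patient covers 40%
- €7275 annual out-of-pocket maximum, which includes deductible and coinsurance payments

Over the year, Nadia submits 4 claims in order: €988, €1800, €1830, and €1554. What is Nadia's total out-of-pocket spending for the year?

#1 (€988): fully absorbed by the deductible. Patient owes €988 (running OOP €988).
#2 (€1800): €1022 to deductible, leaving €778; patient's 40% is €311.20. Cost to patient: €1333.20. OOP to date €2321.20.
#3 (€1830): deductible already satisfied, so patient's share is 40% × €1830 = €732. Patient pays €732; OOP now €3053.20.
#4 (€1554): deductible already satisfied, so patient's share is 40% × €1554 = €621.60. Cost to patient: €621.60. OOP to date €3674.80.
Summing the patient's payments: €988 + €1333.20 + €732 + €621.60 = €3674.80.

€3674.80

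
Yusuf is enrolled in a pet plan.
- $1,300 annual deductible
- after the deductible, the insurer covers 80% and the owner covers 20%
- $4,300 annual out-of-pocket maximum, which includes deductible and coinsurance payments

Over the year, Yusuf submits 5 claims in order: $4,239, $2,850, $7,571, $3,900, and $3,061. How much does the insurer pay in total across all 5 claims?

$17,321

Claim 1 ($4,239): deductible takes $1,300, $2,939 remains; owner's 20% is $587.80. Owner pays $1,887.80; OOP now $1,887.80. Insurer: $4,239 − $1,887.80 = $2,351.20.
Claim 2 ($2,850): deductible met; 20% of $2,850 = $570. Cost to owner: $570. OOP to date $2,457.80. Plan pays $2,850 − $570 = $2,280.
Claim 3 ($7,571): deductible met; 20% of $7,571 = $1,514.20. Owner owes $1,514.20 (running OOP $3,972). Plan pays $7,571 − $1,514.20 = $6,056.80.
Claim 4 ($3,900): deductible met; 20% of $3,900 = $780. Adding that to $3,972 gives $4,752, past the $4,300 cap; owner pays only $4,300 − $3,972 = $328. Insurer: $3,900 − $328 = $3,572.
Claim 5 ($3,061): deductible met; 20% of $3,061 = $612.20. That would push OOP to $4,912.20, over the $4,300 cap, so owner pays $4,300 − $4,300 = $0. Plan pays $3,061 − $0 = $3,061.
Insurer total: $2,351.20 + $2,280 + $6,056.80 + $3,572 + $3,061 = $17,321.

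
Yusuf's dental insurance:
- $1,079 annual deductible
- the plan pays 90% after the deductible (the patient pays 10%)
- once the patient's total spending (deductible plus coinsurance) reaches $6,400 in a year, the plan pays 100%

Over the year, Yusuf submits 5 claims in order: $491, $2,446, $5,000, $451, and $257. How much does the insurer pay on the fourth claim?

$405.90

Bill 1, $491: fully absorbed by the deductible. Cost to patient: $491. OOP to date $491. Insurer: $491 − $491 = $0.
Bill 2, $2,446: $588 to deductible, leaving $1,858; 10% of $1,858 = $185.80. Cost to patient: $773.80. OOP to date $1,264.80. Insurer: $2,446 − $773.80 = $1,672.20.
Bill 3, $5,000: 10% coinsurance on $5,000 = $500. Cost to patient: $500. OOP to date $1,764.80. Plan pays $5,000 − $500 = $4,500.
Bill 4, $451: 10% coinsurance on $451 = $45.10. Patient owes $45.10 (running OOP $1,809.90). Plan pays $451 − $45.10 = $405.90.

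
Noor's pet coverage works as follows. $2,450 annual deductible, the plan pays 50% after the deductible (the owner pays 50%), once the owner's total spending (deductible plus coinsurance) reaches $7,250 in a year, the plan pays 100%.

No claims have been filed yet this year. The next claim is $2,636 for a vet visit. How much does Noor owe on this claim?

$2,543

Deductible not yet touched, so the first $2,450 of the bill goes to the deductible.
That leaves $2,636 − $2,450 = $186 for coinsurance.
Coinsurance: $186 × 50% = $93.
Owner responsibility before any cap: $2,450 + $93 = $2,543.
Total out-of-pocket so far would be $0 + $2,543 = $2,543, below the $7,250 cap — no reduction.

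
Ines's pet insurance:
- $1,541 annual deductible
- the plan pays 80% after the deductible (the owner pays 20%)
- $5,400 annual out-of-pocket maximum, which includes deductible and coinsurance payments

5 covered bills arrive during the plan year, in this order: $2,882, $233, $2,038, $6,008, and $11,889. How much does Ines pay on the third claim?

#1 ($2,882): $1,541 to deductible, leaving $1,341; 20% of $1,341 = $268.20. Cost to owner: $1,809.20. OOP to date $1,809.20.
#2 ($233): deductible met; 20% of $233 = $46.60. Owner owes $46.60 (running OOP $1,855.80).
#3 ($2,038): 20% coinsurance on $2,038 = $407.60. Owner pays $407.60; OOP now $2,263.40.

$407.60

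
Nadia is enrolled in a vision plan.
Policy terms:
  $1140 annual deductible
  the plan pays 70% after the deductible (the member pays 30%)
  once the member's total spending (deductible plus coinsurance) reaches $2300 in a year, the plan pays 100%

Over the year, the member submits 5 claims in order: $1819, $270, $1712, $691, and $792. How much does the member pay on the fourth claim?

$207.30

#1 ($1819): $1140 to deductible, leaving $679; coinsurance $679 × 30% = $203.70. Cost to member: $1343.70. OOP to date $1343.70.
#2 ($270): deductible already satisfied, so member's share is 30% × $270 = $81. Cost to member: $81. OOP to date $1424.70.
#3 ($1712): 30% coinsurance on $1712 = $513.60. Cost to member: $513.60. OOP to date $1938.30.
#4 ($691): deductible already satisfied, so member's share is 30% × $691 = $207.30. Member owes $207.30 (running OOP $2145.60).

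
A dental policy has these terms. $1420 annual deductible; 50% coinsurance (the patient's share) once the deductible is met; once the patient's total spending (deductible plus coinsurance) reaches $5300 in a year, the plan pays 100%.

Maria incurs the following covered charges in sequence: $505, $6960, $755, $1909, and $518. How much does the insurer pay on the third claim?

#1 ($505): fully absorbed by the deductible. Patient owes $505 (running OOP $505). Plan pays $505 − $505 = $0.
#2 ($6960): $915 finishes the deductible; $6045 goes to coinsurance; patient's 50% is $3022.50. Patient pays $3937.50; OOP now $4442.50. Insurer: $6960 − $3937.50 = $3022.50.
#3 ($755): deductible met; 50% of $755 = $377.50. Patient pays $377.50; OOP now $4820. Insurer: $755 − $377.50 = $377.50.

$377.50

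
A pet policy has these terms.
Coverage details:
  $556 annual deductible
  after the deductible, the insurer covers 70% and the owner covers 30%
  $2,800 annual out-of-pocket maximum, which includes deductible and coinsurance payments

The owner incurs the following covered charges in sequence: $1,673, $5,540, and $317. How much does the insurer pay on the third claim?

Claim 1 ($1,673): deductible takes $556, $1,117 remains; owner's 30% is $335.10. Owner pays $891.10; OOP now $891.10. Plan pays $1,673 − $891.10 = $781.90.
Claim 2 ($5,540): deductible already satisfied, so owner's share is 30% × $5,540 = $1,662. Owner owes $1,662 (running OOP $2,553.10). Plan pays $5,540 − $1,662 = $3,878.
Claim 3 ($317): deductible met; 30% of $317 = $95.10. Owner owes $95.10 (running OOP $2,648.20). Insurer: $317 − $95.10 = $221.90.

$221.90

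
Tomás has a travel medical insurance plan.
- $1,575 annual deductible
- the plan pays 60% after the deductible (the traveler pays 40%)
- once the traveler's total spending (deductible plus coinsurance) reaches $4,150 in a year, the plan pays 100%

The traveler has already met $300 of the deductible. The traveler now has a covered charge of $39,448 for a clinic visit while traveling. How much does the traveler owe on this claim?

Remaining deductible: $1,575 − $300 = $1,275.
The remaining $38,173 (= $39,448 − $1,275) moves to coinsurance.
Coinsurance: $38,173 × 40% = $15,269.20.
That puts the traveler's cost at $1,275 + $15,269.20 = $16,544.20 before any cap.
Adding $16,544.20 to the $300 already spent would give $16,844.20, which exceeds the $4,150 cap; the traveler pays just $4,150 − $300 = $3,850.

$3,850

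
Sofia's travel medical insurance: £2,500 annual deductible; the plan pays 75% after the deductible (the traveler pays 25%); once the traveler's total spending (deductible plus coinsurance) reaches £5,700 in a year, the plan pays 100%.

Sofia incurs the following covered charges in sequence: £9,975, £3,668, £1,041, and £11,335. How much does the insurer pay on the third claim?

#1 (£9,975): deductible takes £2,500, £7,475 remains; coinsurance £7,475 × 25% = £1,868.75. Cost to traveler: £4,368.75. OOP to date £4,368.75. Plan pays £9,975 − £4,368.75 = £5,606.25.
#2 (£3,668): deductible already satisfied, so traveler's share is 25% × £3,668 = £917. Cost to traveler: £917. OOP to date £5,285.75. Plan pays £3,668 − £917 = £2,751.
#3 (£1,041): 25% coinsurance on £1,041 = £260.25. Traveler owes £260.25 (running OOP £5,546). Insurer: £1,041 − £260.25 = £780.75.

£780.75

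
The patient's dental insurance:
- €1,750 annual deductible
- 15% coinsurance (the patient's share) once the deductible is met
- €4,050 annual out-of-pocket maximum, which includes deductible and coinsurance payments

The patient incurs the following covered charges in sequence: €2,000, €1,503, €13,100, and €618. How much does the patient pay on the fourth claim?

Bill 1, €2,000: €1,750 to deductible, leaving €250; 15% of €250 = €37.50. Patient pays €1,787.50; OOP now €1,787.50.
Bill 2, €1,503: deductible met; 15% of €1,503 = €225.45. Patient pays €225.45; OOP now €2,012.95.
Bill 3, €13,100: deductible already satisfied, so patient's share is 15% × €13,100 = €1,965. Patient owes €1,965 (running OOP €3,977.95).
Bill 4, €618: deductible met; 15% of €618 = €92.70. Adding that to €3,977.95 gives €4,070.65, past the €4,050 cap; patient pays only €4,050 − €3,977.95 = €72.05.

€72.05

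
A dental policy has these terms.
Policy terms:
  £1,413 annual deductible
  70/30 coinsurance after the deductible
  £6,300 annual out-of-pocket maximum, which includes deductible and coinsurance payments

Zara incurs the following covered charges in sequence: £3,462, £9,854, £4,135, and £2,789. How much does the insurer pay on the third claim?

£2,894.50

Claim 1 — £3,462: £1,413 to deductible, leaving £2,049; coinsurance £2,049 × 30% = £614.70. Patient owes £2,027.70 (running OOP £2,027.70). Plan pays £3,462 − £2,027.70 = £1,434.30.
Claim 2 — £9,854: deductible already satisfied, so patient's share is 30% × £9,854 = £2,956.20. Patient pays £2,956.20; OOP now £4,983.90. Insurer: £9,854 − £2,956.20 = £6,897.80.
Claim 3 — £4,135: 30% coinsurance on £4,135 = £1,240.50. Patient owes £1,240.50 (running OOP £6,224.40). Plan pays £4,135 − £1,240.50 = £2,894.50.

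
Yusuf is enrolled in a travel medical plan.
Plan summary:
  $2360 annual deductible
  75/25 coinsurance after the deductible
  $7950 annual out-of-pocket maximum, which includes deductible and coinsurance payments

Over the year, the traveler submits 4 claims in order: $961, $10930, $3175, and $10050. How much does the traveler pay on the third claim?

Bill 1, $961: all of it applies to the deductible. Cost to traveler: $961. OOP to date $961.
Bill 2, $10930: $1399 finishes the deductible; $9531 goes to coinsurance; traveler's 25% is $2382.75. Cost to traveler: $3781.75. OOP to date $4742.75.
Bill 3, $3175: deductible already satisfied, so traveler's share is 25% × $3175 = $793.75. Traveler owes $793.75 (running OOP $5536.50).

$793.75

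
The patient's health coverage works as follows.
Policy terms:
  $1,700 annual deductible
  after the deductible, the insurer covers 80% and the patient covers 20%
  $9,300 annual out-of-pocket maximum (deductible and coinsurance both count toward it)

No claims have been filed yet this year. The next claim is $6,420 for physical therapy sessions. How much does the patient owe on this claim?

The full $1,700 deductible is still open; $1,700 of this bill applies to it.
The remaining $4,720 (= $6,420 − $1,700) moves to coinsurance.
Coinsurance: $4,720 × 20% = $944.
That puts the patient's cost at $1,700 + $944 = $2,644 before any cap.
Cumulative spending $0 + $2,644 = $2,644 stays under the $9,300 maximum.

$2,644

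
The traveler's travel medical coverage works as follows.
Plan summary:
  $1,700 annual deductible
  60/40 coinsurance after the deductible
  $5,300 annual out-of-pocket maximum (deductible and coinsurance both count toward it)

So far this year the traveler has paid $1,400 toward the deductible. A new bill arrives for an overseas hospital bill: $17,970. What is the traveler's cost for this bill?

$3,900

Remaining deductible: $1,700 − $1,400 = $300.
That leaves $17,970 − $300 = $17,670 for coinsurance.
Coinsurance: $17,670 × 40% = $7,068.
That puts the traveler's cost at $300 + $7,068 = $7,368 before any cap.
Year-to-date out-of-pocket would reach $1,400 + $7,368 = $8,768, above the $5,300 maximum, so the traveler pays only $5,300 − $1,400 = $3,900.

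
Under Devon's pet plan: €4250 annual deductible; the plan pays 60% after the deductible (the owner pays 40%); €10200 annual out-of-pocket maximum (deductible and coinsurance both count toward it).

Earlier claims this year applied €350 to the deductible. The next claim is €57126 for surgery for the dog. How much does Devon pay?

€9850

Deductible still to meet: €4250 − €350 = €3900.
That leaves €57126 − €3900 = €53226 for coinsurance.
Coinsurance: €53226 × 40% = €21290.40.
So the owner owes €3900 + €21290.40 = €25190.40 before any cap.
Year-to-date out-of-pocket would reach €350 + €25190.40 = €25540.40, above the €10200 maximum, so the owner pays only €10200 − €350 = €9850.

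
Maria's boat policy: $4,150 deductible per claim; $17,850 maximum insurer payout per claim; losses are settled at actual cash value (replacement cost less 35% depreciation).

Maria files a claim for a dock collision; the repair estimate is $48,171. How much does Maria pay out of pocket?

Depreciate 35%: the covered value is $48,171 × 0.65 = $31,311.15.
Subtract the deductible: $31,311.15 − $4,150 = $27,161.15.
The $17,850 per-incident cap binds; insurer pays $17,850.
Out of pocket: $48,171 − $17,850 = $30,321.

$30,321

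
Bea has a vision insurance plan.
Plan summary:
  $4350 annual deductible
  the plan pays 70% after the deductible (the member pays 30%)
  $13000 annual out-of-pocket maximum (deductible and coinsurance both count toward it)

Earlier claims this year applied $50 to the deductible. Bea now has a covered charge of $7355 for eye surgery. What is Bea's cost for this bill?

Remaining deductible: $4350 − $50 = $4300.
The remaining $3055 (= $7355 − $4300) moves to coinsurance.
30% of $3055 = $916.50 falls to the member.
So the member owes $4300 + $916.50 = $5216.50 before any cap.
Year-to-date out-of-pocket becomes $50 + $5216.50 = $5266.50, still under the $13000 maximum, so no cap applies.

$5216.50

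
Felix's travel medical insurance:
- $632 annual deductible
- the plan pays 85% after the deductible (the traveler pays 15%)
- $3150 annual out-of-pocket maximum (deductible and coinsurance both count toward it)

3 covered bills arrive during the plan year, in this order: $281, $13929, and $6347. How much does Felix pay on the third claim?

$481.30

#1 ($281): fully absorbed by the deductible. Traveler pays $281; OOP now $281.
#2 ($13929): $351 to deductible, leaving $13578; traveler's 15% is $2036.70. Traveler pays $2387.70; OOP now $2668.70.
#3 ($6347): deductible already satisfied, so traveler's share is 15% × $6347 = $952.05. That would push OOP to $3620.75, over the $3150 cap, so traveler pays $3150 − $2668.70 = $481.30.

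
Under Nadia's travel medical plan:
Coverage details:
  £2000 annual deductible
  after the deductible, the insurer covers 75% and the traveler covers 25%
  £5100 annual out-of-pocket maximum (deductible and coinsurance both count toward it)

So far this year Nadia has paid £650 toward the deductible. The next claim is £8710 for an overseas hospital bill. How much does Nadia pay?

£3190

£650 of the £2000 deductible is already met, leaving £1350.
The remaining £7360 (= £8710 − £1350) moves to coinsurance.
Traveler's 25% share of £7360 is £1840.
That puts the traveler's cost at £1350 + £1840 = £3190 before any cap.
Cumulative spending £650 + £3190 = £3840 stays under the £5100 maximum.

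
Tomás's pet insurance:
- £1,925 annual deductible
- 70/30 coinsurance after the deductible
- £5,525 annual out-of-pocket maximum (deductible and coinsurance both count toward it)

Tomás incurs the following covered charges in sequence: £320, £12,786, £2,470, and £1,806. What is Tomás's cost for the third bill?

£245.70

Claim 1 — £320: fully absorbed by the deductible. Owner pays £320; OOP now £320.
Claim 2 — £12,786: £1,605 finishes the deductible; £11,181 goes to coinsurance; 30% of £11,181 = £3,354.30. Owner owes £4,959.30 (running OOP £5,279.30).
Claim 3 — £2,470: deductible met; 30% of £2,470 = £741. OOP would hit £6,020.30 > £5,525, so the cap limits the owner to £5,525 − £5,279.30 = £245.70.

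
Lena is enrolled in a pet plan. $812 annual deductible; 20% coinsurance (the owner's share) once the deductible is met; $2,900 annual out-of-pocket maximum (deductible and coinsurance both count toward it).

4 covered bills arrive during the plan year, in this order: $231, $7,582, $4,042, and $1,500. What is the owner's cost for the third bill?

$687.80

Claim 1 ($231): fully absorbed by the deductible. Owner owes $231 (running OOP $231).
Claim 2 ($7,582): $581 to deductible, leaving $7,001; owner's 20% is $1,400.20. Owner pays $1,981.20; OOP now $2,212.20.
Claim 3 ($4,042): deductible met; 20% of $4,042 = $808.40. OOP would hit $3,020.60 > $2,900, so the cap limits the owner to $2,900 − $2,212.20 = $687.80.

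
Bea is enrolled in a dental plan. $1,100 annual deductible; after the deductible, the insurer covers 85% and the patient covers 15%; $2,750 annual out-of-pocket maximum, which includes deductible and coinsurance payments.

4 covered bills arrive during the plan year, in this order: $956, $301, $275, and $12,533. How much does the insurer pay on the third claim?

$233.75

#1 ($956): entire amount goes to the deductible. Patient pays $956; OOP now $956. Plan pays $956 − $956 = $0.
#2 ($301): deductible takes $144, $157 remains; patient's 15% is $23.55. Cost to patient: $167.55. OOP to date $1,123.55. Insurer: $301 − $167.55 = $133.45.
#3 ($275): deductible already satisfied, so patient's share is 15% × $275 = $41.25. Patient pays $41.25; OOP now $1,164.80. Insurer: $275 − $41.25 = $233.75.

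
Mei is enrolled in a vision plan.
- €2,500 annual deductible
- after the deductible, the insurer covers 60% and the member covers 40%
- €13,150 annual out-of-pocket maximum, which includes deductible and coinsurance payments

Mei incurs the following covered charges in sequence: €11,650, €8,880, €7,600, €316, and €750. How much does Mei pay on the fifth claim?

€271.60

Claim 1 — €11,650: €2,500 to deductible, leaving €9,150; 40% of €9,150 = €3,660. Cost to member: €6,160. OOP to date €6,160.
Claim 2 — €8,880: deductible met; 40% of €8,880 = €3,552. Member pays €3,552; OOP now €9,712.
Claim 3 — €7,600: deductible met; 40% of €7,600 = €3,040. Member owes €3,040 (running OOP €12,752).
Claim 4 — €316: 40% coinsurance on €316 = €126.40. Member pays €126.40; OOP now €12,878.40.
Claim 5 — €750: 40% coinsurance on €750 = €300. That would push OOP to €13,178.40, over the €13,150 cap, so member pays €13,150 − €12,878.40 = €271.60.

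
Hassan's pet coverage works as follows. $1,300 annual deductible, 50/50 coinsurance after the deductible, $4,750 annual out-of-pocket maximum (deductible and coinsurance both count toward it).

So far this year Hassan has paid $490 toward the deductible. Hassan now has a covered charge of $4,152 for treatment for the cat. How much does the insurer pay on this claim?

Remaining deductible: $1,300 − $490 = $810.
That leaves $4,152 − $810 = $3,342 for coinsurance.
Owner's 50% share of $3,342 is $1,671.
That puts the owner's cost at $810 + $1,671 = $2,481 before any cap.
Total out-of-pocket so far would be $490 + $2,481 = $2,971, below the $4,750 cap — no reduction.
The plan picks up $4,152 − $2,481 = $1,671.

$1,671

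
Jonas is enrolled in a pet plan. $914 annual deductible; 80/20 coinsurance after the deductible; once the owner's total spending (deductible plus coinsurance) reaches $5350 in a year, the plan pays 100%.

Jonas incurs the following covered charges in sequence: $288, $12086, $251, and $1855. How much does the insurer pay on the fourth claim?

Claim 1 — $288: fully absorbed by the deductible. Owner pays $288; OOP now $288. Insurer: $288 − $288 = $0.
Claim 2 — $12086: $626 to deductible, leaving $11460; coinsurance $11460 × 20% = $2292. Cost to owner: $2918. OOP to date $3206. Insurer: $12086 − $2918 = $9168.
Claim 3 — $251: 20% coinsurance on $251 = $50.20. Owner owes $50.20 (running OOP $3256.20). Plan pays $251 − $50.20 = $200.80.
Claim 4 — $1855: deductible met; 20% of $1855 = $371. Cost to owner: $371. OOP to date $3627.20. Plan pays $1855 − $371 = $1484.

$1484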